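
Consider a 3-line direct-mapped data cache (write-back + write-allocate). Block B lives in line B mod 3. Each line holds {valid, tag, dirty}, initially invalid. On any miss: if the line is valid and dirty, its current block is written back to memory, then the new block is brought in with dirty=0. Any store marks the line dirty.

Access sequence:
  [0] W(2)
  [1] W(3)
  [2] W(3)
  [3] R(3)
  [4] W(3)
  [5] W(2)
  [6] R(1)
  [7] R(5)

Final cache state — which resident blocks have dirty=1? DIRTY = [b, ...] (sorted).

0: W B2 -> L2 miss  d=D]
1: W B3 -> L0 miss  d=D]
2: W B3 -> L0 hit  d=D]
3: R B3 -> L0 hit  d=D]
4: W B3 -> L0 hit  d=D]
5: W B2 -> L2 hit  d=D]
6: R B1 -> L1 miss  d=-]
7: R B5 -> L2 miss wb->B2  d=-]

DIRTY = [3]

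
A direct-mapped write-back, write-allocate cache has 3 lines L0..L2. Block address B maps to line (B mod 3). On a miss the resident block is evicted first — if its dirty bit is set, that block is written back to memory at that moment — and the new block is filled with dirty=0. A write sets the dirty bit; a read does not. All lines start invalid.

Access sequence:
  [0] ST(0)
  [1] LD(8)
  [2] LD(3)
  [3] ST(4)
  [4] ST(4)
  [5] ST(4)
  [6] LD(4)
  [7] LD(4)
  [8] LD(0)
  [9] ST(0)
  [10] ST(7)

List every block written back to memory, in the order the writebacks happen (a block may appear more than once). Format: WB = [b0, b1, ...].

WB = [0, 4]

0: W B0 → L0 miss [D]
1: R B8 → L2 miss [-]
2: R B3 → L0 miss wb→B0 [-]
3: W B4 → L1 miss [D]
4: W B4 → L1 hit [D]
5: W B4 → L1 hit [D]
6: R B4 → L1 hit [D]
7: R B4 → L1 hit [D]
8: R B0 → L0 miss [-]
9: W B0 → L0 hit [D]
10: W B7 → L1 miss wb→B4 [D]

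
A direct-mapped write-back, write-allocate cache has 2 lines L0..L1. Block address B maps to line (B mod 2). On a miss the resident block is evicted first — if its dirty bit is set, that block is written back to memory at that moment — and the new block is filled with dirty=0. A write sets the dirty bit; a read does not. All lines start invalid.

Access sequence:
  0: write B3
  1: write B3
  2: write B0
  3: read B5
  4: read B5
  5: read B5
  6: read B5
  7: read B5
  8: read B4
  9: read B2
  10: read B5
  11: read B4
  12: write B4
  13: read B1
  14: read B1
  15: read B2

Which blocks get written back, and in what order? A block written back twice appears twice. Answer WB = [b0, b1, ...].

0: W B3 → L1 miss [D]
1: W B3 → L1 hit [D]
2: W B0 → L0 miss [D]
3: R B5 → L1 miss wb→B3 [-]
4: R B5 → L1 hit [-]
5: R B5 → L1 hit [-]
6: R B5 → L1 hit [-]
7: R B5 → L1 hit [-]
8: R B4 → L0 miss wb→B0 [-]
9: R B2 → L0 miss [-]
10: R B5 → L1 hit [-]
11: R B4 → L0 miss [-]
12: W B4 → L0 hit [D]
13: R B1 → L1 miss [-]
14: R B1 → L1 hit [-]
15: R B2 → L0 miss wb→B4 [-]

WB = [3, 0, 4]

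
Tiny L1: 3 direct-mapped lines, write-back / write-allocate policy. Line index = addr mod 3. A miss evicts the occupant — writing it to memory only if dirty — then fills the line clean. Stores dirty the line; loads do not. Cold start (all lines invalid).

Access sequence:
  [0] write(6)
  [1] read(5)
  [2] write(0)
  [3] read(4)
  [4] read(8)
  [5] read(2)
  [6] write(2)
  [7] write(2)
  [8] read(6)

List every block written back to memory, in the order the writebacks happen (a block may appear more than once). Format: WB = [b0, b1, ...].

WB = [6, 0]

  0 | W B6 → L0 miss [D]
  1 | R B5 → L2 miss [-]
  2 | W B0 → L0 miss wb→B6 [D]
  3 | R B4 → L1 miss [-]
  4 | R B8 → L2 miss [-]
  5 | R B2 → L2 miss [-]
  6 | W B2 → L2 hit [D]
  7 | W B2 → L2 hit [D]
  8 | R B6 → L0 miss wb→B0 [-]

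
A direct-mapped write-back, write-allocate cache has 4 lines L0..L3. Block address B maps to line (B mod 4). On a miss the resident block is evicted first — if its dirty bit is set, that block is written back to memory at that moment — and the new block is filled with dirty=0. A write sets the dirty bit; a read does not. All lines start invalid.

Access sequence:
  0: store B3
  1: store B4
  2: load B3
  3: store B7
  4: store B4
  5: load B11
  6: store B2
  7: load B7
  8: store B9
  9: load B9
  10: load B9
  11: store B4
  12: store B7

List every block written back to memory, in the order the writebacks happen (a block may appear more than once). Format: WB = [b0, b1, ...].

0: W B3 → L3 miss [D]
1: W B4 → L0 miss [D]
2: R B3 → L3 hit [D]
3: W B7 → L3 miss wb→B3 [D]
4: W B4 → L0 hit [D]
5: R B11 → L3 miss wb→B7 [-]
6: W B2 → L2 miss [D]
7: R B7 → L3 miss [-]
8: W B9 → L1 miss [D]
9: R B9 → L1 hit [D]
10: R B9 → L1 hit [D]
11: W B4 → L0 hit [D]
12: W B7 → L3 hit [D]

WB = [3, 7]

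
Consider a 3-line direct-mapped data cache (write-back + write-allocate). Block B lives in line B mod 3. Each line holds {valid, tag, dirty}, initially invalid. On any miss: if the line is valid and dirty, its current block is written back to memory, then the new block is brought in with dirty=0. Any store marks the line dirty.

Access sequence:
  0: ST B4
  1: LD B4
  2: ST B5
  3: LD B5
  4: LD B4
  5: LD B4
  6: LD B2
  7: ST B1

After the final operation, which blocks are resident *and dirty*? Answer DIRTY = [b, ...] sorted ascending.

  0 | W B4 → L1 miss [D]
  1 | R B4 → L1 hit [D]
  2 | W B5 → L2 miss [D]
  3 | R B5 → L2 hit [D]
  4 | R B4 → L1 hit [D]
  5 | R B4 → L1 hit [D]
  6 | R B2 → L2 miss wb→B5 [-]
  7 | W B1 → L1 miss wb→B4 [D]

DIRTY = [1]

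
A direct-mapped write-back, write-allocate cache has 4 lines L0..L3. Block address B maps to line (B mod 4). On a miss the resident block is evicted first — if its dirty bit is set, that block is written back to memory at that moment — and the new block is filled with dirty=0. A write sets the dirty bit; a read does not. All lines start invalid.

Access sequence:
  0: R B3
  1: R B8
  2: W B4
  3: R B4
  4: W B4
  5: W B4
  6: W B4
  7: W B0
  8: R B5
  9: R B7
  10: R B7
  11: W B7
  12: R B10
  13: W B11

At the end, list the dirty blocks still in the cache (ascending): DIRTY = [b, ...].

DIRTY = [0, 11]

0: R B3 → L3 miss [-]
1: R B8 → L0 miss [-]
2: W B4 → L0 miss [D]
3: R B4 → L0 hit [D]
4: W B4 → L0 hit [D]
5: W B4 → L0 hit [D]
6: W B4 → L0 hit [D]
7: W B0 → L0 miss wb→B4 [D]
8: R B5 → L1 miss [-]
9: R B7 → L3 miss [-]
10: R B7 → L3 hit [-]
11: W B7 → L3 hit [D]
12: R B10 → L2 miss [-]
13: W B11 → L3 miss wb→B7 [D]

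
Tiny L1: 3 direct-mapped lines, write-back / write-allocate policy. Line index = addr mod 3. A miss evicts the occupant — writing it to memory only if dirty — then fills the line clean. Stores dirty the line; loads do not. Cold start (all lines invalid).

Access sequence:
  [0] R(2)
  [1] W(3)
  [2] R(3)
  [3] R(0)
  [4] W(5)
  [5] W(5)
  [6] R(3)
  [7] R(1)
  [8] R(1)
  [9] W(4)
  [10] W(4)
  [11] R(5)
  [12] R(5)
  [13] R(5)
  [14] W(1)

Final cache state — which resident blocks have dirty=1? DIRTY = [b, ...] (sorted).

0: R B2 → L2 miss [-]
1: W B3 → L0 miss [D]
2: R B3 → L0 hit [D]
3: R B0 → L0 miss wb→B3 [-]
4: W B5 → L2 miss [D]
5: W B5 → L2 hit [D]
6: R B3 → L0 miss [-]
7: R B1 → L1 miss [-]
8: R B1 → L1 hit [-]
9: W B4 → L1 miss [D]
10: W B4 → L1 hit [D]
11: R B5 → L2 hit [D]
12: R B5 → L2 hit [D]
13: R B5 → L2 hit [D]
14: W B1 → L1 miss wb→B4 [D]

DIRTY = [1, 5]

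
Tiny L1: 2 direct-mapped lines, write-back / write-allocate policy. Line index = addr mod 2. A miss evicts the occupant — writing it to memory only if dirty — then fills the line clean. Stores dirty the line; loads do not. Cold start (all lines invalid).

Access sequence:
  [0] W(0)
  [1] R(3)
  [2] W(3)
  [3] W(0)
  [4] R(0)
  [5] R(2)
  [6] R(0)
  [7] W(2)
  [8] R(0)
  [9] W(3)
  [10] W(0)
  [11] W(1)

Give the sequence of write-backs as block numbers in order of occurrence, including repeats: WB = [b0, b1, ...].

WB = [0, 2, 3]

0: W B0 → L0 miss [D]
1: R B3 → L1 miss [-]
2: W B3 → L1 hit [D]
3: W B0 → L0 hit [D]
4: R B0 → L0 hit [D]
5: R B2 → L0 miss wb→B0 [-]
6: R B0 → L0 miss [-]
7: W B2 → L0 miss [D]
8: R B0 → L0 miss wb→B2 [-]
9: W B3 → L1 hit [D]
10: W B0 → L0 hit [D]
11: W B1 → L1 miss wb→B3 [D]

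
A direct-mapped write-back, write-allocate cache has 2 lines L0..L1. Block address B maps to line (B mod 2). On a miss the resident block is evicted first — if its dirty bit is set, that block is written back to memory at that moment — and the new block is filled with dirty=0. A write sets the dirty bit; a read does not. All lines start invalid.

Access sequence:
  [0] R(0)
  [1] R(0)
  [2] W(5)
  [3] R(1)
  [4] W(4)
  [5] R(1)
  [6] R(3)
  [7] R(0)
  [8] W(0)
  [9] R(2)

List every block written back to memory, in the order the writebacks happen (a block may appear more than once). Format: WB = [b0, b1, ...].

0: R B0 -> L0 miss  d=-]
1: R B0 -> L0 hit  d=-]
2: W B5 -> L1 miss  d=D]
3: R B1 -> L1 miss wb->B5  d=-]
4: W B4 -> L0 miss  d=D]
5: R B1 -> L1 hit  d=-]
6: R B3 -> L1 miss  d=-]
7: R B0 -> L0 miss wb->B4  d=-]
8: W B0 -> L0 hit  d=D]
9: R B2 -> L0 miss wb->B0  d=-]

WB = [5, 4, 0]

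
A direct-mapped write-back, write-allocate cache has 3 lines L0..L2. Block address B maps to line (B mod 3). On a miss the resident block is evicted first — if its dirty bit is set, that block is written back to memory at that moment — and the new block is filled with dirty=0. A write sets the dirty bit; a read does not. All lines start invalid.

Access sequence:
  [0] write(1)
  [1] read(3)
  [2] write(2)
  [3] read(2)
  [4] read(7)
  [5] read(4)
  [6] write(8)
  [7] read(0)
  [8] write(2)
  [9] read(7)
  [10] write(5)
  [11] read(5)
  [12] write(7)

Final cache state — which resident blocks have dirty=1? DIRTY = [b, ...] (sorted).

0: W B1 -> L1 miss  d=D]
1: R B3 -> L0 miss  d=-]
2: W B2 -> L2 miss  d=D]
3: R B2 -> L2 hit  d=D]
4: R B7 -> L1 miss wb->B1  d=-]
5: R B4 -> L1 miss  d=-]
6: W B8 -> L2 miss wb->B2  d=D]
7: R B0 -> L0 miss  d=-]
8: W B2 -> L2 miss wb->B8  d=D]
9: R B7 -> L1 miss  d=-]
10: W B5 -> L2 miss wb->B2  d=D]
11: R B5 -> L2 hit  d=D]
12: W B7 -> L1 hit  d=D]

DIRTY = [5, 7]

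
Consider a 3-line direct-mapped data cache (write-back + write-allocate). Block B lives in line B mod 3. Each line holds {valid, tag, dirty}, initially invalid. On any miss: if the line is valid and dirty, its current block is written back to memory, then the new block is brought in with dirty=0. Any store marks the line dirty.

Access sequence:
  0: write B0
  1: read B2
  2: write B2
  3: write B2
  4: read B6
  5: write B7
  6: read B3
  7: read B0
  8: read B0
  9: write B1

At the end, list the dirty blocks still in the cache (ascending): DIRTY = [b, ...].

0: W B0 -> L0 miss  d=D]
1: R B2 -> L2 miss  d=-]
2: W B2 -> L2 hit  d=D]
3: W B2 -> L2 hit  d=D]
4: R B6 -> L0 miss wb->B0  d=-]
5: W B7 -> L1 miss  d=D]
6: R B3 -> L0 miss  d=-]
7: R B0 -> L0 miss  d=-]
8: R B0 -> L0 hit  d=-]
9: W B1 -> L1 miss wb->B7  d=D]

DIRTY = [1, 2]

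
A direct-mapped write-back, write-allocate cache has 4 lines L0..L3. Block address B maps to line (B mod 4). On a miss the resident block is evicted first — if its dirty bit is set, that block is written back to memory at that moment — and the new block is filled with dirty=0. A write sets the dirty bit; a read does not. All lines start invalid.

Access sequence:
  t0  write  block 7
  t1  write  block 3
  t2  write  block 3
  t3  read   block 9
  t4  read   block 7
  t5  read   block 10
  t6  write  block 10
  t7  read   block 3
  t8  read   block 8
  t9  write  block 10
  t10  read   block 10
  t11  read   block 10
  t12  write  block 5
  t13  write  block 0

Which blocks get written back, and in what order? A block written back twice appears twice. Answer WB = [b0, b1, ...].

  0 | W B7 → L3 miss [D]
  1 | W B3 → L3 miss wb→B7 [D]
  2 | W B3 → L3 hit [D]
  3 | R B9 → L1 miss [-]
  4 | R B7 → L3 miss wb→B3 [-]
  5 | R B10 → L2 miss [-]
  6 | W B10 → L2 hit [D]
  7 | R B3 → L3 miss [-]
  8 | R B8 → L0 miss [-]
  9 | W B10 → L2 hit [D]
  10 | R B10 → L2 hit [D]
  11 | R B10 → L2 hit [D]
  12 | W B5 → L1 miss [D]
  13 | W B0 → L0 miss [D]

WB = [7, 3]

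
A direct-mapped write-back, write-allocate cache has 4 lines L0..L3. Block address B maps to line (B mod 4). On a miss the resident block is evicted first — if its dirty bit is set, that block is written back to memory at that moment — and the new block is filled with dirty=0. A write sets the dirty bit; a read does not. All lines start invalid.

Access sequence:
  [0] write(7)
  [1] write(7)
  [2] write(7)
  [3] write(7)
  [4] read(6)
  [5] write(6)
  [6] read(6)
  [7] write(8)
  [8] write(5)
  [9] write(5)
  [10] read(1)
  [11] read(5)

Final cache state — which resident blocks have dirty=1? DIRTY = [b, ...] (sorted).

  0 | W B7 → L3 miss [D]
  1 | W B7 → L3 hit [D]
  2 | W B7 → L3 hit [D]
  3 | W B7 → L3 hit [D]
  4 | R B6 → L2 miss [-]
  5 | W B6 → L2 hit [D]
  6 | R B6 → L2 hit [D]
  7 | W B8 → L0 miss [D]
  8 | W B5 → L1 miss [D]
  9 | W B5 → L1 hit [D]
  10 | R B1 → L1 miss wb→B5 [-]
  11 | R B5 → L1 miss [-]

DIRTY = [6, 7, 8]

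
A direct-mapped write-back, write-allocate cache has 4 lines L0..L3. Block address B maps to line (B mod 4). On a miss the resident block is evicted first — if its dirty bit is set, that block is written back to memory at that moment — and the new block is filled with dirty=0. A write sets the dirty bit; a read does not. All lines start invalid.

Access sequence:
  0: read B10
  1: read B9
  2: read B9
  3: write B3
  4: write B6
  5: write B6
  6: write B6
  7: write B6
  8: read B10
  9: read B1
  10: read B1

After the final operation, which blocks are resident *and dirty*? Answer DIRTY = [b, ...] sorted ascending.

DIRTY = [3]

  0 | R B10 → L2 miss [-]
  1 | R B9 → L1 miss [-]
  2 | R B9 → L1 hit [-]
  3 | W B3 → L3 miss [D]
  4 | W B6 → L2 miss [D]
  5 | W B6 → L2 hit [D]
  6 | W B6 → L2 hit [D]
  7 | W B6 → L2 hit [D]
  8 | R B10 → L2 miss wb→B6 [-]
  9 | R B1 → L1 miss [-]
  10 | R B1 → L1 hit [-]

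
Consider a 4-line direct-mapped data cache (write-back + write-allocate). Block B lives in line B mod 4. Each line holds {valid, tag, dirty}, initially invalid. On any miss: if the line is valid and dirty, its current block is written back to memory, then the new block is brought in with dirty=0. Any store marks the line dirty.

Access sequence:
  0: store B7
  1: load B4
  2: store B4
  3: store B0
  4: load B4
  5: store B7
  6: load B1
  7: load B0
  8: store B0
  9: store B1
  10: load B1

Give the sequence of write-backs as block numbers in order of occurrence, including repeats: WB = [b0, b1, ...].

0: W B7 -> L3 miss  d=D]
1: R B4 -> L0 miss  d=-]
2: W B4 -> L0 hit  d=D]
3: W B0 -> L0 miss wb->B4  d=D]
4: R B4 -> L0 miss wb->B0  d=-]
5: W B7 -> L3 hit  d=D]
6: R B1 -> L1 miss  d=-]
7: R B0 -> L0 miss  d=-]
8: W B0 -> L0 hit  d=D]
9: W B1 -> L1 hit  d=D]
10: R B1 -> L1 hit  d=D]

WB = [4, 0]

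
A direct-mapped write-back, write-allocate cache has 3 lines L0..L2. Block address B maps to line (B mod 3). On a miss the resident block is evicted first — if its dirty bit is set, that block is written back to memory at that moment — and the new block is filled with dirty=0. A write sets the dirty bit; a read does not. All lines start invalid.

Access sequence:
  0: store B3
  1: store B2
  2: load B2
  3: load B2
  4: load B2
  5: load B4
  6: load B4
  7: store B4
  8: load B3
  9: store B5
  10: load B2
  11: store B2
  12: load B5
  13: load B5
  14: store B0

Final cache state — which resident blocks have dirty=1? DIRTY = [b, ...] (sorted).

DIRTY = [0, 4]

0: W B3 -> L0 miss  d=D]
1: W B2 -> L2 miss  d=D]
2: R B2 -> L2 hit  d=D]
3: R B2 -> L2 hit  d=D]
4: R B2 -> L2 hit  d=D]
5: R B4 -> L1 miss  d=-]
6: R B4 -> L1 hit  d=-]
7: W B4 -> L1 hit  d=D]
8: R B3 -> L0 hit  d=D]
9: W B5 -> L2 miss wb->B2  d=D]
10: R B2 -> L2 miss wb->B5  d=-]
11: W B2 -> L2 hit  d=D]
12: R B5 -> L2 miss wb->B2  d=-]
13: R B5 -> L2 hit  d=-]
14: W B0 -> L0 miss wb->B3  d=D]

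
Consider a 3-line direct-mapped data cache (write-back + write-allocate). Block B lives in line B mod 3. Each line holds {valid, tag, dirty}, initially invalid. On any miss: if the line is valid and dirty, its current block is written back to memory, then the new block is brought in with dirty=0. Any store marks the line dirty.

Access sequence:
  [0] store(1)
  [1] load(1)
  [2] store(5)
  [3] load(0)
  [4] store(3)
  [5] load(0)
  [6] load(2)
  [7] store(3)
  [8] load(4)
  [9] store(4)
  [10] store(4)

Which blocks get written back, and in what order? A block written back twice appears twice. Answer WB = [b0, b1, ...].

WB = [3, 5, 1]

0: W B1 → L1 miss [D]
1: R B1 → L1 hit [D]
2: W B5 → L2 miss [D]
3: R B0 → L0 miss [-]
4: W B3 → L0 miss [D]
5: R B0 → L0 miss wb→B3 [-]
6: R B2 → L2 miss wb→B5 [-]
7: W B3 → L0 miss [D]
8: R B4 → L1 miss wb→B1 [-]
9: W B4 → L1 hit [D]
10: W B4 → L1 hit [D]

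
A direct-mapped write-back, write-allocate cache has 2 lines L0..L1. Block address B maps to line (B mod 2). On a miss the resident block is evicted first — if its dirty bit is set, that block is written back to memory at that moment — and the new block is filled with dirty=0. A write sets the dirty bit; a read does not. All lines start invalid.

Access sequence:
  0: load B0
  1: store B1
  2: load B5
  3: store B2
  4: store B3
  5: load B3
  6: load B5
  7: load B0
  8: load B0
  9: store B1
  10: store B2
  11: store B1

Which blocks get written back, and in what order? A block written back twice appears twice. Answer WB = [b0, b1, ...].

0: R B0 → L0 miss [-]
1: W B1 → L1 miss [D]
2: R B5 → L1 miss wb→B1 [-]
3: W B2 → L0 miss [D]
4: W B3 → L1 miss [D]
5: R B3 → L1 hit [D]
6: R B5 → L1 miss wb→B3 [-]
7: R B0 → L0 miss wb→B2 [-]
8: R B0 → L0 hit [-]
9: W B1 → L1 miss [D]
10: W B2 → L0 miss [D]
11: W B1 → L1 hit [D]

WB = [1, 3, 2]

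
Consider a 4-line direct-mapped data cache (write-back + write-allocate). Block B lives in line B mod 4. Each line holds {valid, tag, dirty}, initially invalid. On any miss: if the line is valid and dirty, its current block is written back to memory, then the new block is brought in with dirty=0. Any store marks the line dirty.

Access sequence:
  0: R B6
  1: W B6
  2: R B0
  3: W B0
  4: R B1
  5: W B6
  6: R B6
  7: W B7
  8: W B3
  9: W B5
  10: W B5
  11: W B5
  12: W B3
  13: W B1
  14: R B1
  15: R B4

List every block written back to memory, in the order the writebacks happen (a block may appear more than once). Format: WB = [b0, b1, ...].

0: R B6 → L2 miss [-]
1: W B6 → L2 hit [D]
2: R B0 → L0 miss [-]
3: W B0 → L0 hit [D]
4: R B1 → L1 miss [-]
5: W B6 → L2 hit [D]
6: R B6 → L2 hit [D]
7: W B7 → L3 miss [D]
8: W B3 → L3 miss wb→B7 [D]
9: W B5 → L1 miss [D]
10: W B5 → L1 hit [D]
11: W B5 → L1 hit [D]
12: W B3 → L3 hit [D]
13: W B1 → L1 miss wb→B5 [D]
14: R B1 → L1 hit [D]
15: R B4 → L0 miss wb→B0 [-]

WB = [7, 5, 0]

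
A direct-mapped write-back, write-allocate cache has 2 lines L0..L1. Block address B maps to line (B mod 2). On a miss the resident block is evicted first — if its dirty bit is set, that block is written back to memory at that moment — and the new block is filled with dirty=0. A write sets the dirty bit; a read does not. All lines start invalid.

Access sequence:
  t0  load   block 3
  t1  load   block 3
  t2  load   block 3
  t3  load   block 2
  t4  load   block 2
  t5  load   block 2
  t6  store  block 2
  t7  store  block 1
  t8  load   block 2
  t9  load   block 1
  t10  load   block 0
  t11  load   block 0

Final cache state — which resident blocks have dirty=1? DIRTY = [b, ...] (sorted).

DIRTY = [1]

  0 | R B3 → L1 miss [-]
  1 | R B3 → L1 hit [-]
  2 | R B3 → L1 hit [-]
  3 | R B2 → L0 miss [-]
  4 | R B2 → L0 hit [-]
  5 | R B2 → L0 hit [-]
  6 | W B2 → L0 hit [D]
  7 | W B1 → L1 miss [D]
  8 | R B2 → L0 hit [D]
  9 | R B1 → L1 hit [D]
  10 | R B0 → L0 miss wb→B2 [-]
  11 | R B0 → L0 hit [-]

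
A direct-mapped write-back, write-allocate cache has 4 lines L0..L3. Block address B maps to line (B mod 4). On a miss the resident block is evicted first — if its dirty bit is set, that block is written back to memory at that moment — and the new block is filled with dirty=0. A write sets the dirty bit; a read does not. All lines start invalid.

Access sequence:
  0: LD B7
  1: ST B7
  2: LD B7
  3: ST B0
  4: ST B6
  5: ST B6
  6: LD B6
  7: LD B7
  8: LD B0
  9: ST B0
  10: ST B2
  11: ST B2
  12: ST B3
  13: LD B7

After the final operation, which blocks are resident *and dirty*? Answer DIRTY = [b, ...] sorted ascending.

DIRTY = [0, 2]

  0 | R B7 → L3 miss [-]
  1 | W B7 → L3 hit [D]
  2 | R B7 → L3 hit [D]
  3 | W B0 → L0 miss [D]
  4 | W B6 → L2 miss [D]
  5 | W B6 → L2 hit [D]
  6 | R B6 → L2 hit [D]
  7 | R B7 → L3 hit [D]
  8 | R B0 → L0 hit [D]
  9 | W B0 → L0 hit [D]
  10 | W B2 → L2 miss wb→B6 [D]
  11 | W B2 → L2 hit [D]
  12 | W B3 → L3 miss wb→B7 [D]
  13 | R B7 → L3 miss wb→B3 [-]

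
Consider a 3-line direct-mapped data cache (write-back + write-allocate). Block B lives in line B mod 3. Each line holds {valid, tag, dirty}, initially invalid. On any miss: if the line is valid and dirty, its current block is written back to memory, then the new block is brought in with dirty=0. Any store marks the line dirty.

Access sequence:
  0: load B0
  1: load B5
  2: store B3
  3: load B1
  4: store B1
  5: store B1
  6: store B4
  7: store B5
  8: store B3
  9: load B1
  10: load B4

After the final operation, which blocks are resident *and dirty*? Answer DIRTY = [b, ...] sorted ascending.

  0 | R B0 → L0 miss [-]
  1 | R B5 → L2 miss [-]
  2 | W B3 → L0 miss [D]
  3 | R B1 → L1 miss [-]
  4 | W B1 → L1 hit [D]
  5 | W B1 → L1 hit [D]
  6 | W B4 → L1 miss wb→B1 [D]
  7 | W B5 → L2 hit [D]
  8 | W B3 → L0 hit [D]
  9 | R B1 → L1 miss wb→B4 [-]
  10 | R B4 → L1 miss [-]

DIRTY = [3, 5]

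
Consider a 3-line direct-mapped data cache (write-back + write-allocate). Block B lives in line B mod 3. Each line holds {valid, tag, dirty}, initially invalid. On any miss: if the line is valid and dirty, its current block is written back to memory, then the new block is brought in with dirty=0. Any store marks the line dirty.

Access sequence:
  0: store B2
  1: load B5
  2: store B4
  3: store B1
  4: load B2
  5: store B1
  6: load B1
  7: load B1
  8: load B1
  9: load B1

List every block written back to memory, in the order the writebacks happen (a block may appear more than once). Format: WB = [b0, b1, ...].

0: W B2 → L2 miss [D]
1: R B5 → L2 miss wb→B2 [-]
2: W B4 → L1 miss [D]
3: W B1 → L1 miss wb→B4 [D]
4: R B2 → L2 miss [-]
5: W B1 → L1 hit [D]
6: R B1 → L1 hit [D]
7: R B1 → L1 hit [D]
8: R B1 → L1 hit [D]
9: R B1 → L1 hit [D]

WB = [2, 4]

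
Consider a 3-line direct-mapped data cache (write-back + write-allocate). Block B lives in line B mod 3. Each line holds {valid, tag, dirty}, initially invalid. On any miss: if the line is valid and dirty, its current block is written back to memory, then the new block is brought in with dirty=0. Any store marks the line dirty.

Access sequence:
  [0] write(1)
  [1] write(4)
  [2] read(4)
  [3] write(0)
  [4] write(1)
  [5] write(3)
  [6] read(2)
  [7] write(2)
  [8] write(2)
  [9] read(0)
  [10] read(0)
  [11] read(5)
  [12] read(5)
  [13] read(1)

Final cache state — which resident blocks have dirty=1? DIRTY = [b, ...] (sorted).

DIRTY = [1]

  0 | W B1 → L1 miss [D]
  1 | W B4 → L1 miss wb→B1 [D]
  2 | R B4 → L1 hit [D]
  3 | W B0 → L0 miss [D]
  4 | W B1 → L1 miss wb→B4 [D]
  5 | W B3 → L0 miss wb→B0 [D]
  6 | R B2 → L2 miss [-]
  7 | W B2 → L2 hit [D]
  8 | W B2 → L2 hit [D]
  9 | R B0 → L0 miss wb→B3 [-]
  10 | R B0 → L0 hit [-]
  11 | R B5 → L2 miss wb→B2 [-]
  12 | R B5 → L2 hit [-]
  13 | R B1 → L1 hit [D]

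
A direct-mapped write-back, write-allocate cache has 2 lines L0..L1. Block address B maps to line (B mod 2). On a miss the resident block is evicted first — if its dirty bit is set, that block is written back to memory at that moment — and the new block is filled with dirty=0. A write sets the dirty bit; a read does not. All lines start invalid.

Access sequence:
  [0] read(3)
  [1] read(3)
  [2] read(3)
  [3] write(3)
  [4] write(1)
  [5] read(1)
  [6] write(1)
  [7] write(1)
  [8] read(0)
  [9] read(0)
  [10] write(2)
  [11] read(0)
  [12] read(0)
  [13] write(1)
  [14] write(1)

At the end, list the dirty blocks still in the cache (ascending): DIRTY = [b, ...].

DIRTY = [1]

0: R B3 -> L1 miss  d=-]
1: R B3 -> L1 hit  d=-]
2: R B3 -> L1 hit  d=-]
3: W B3 -> L1 hit  d=D]
4: W B1 -> L1 miss wb->B3  d=D]
5: R B1 -> L1 hit  d=D]
6: W B1 -> L1 hit  d=D]
7: W B1 -> L1 hit  d=D]
8: R B0 -> L0 miss  d=-]
9: R B0 -> L0 hit  d=-]
10: W B2 -> L0 miss  d=D]
11: R B0 -> L0 miss wb->B2  d=-]
12: R B0 -> L0 hit  d=-]
13: W B1 -> L1 hit  d=D]
14: W B1 -> L1 hit  d=D]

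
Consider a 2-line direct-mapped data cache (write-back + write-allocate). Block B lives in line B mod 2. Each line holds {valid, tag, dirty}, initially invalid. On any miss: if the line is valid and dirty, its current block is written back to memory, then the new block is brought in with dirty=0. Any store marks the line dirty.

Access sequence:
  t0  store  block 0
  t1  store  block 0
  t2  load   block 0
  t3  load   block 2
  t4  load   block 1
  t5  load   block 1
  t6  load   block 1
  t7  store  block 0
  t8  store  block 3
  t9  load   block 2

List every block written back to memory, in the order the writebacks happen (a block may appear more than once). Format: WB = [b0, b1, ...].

WB = [0, 0]

0: W B0 -> L0 miss  d=D]
1: W B0 -> L0 hit  d=D]
2: R B0 -> L0 hit  d=D]
3: R B2 -> L0 miss wb->B0  d=-]
4: R B1 -> L1 miss  d=-]
5: R B1 -> L1 hit  d=-]
6: R B1 -> L1 hit  d=-]
7: W B0 -> L0 miss  d=D]
8: W B3 -> L1 miss  d=D]
9: R B2 -> L0 miss wb->B0  d=-]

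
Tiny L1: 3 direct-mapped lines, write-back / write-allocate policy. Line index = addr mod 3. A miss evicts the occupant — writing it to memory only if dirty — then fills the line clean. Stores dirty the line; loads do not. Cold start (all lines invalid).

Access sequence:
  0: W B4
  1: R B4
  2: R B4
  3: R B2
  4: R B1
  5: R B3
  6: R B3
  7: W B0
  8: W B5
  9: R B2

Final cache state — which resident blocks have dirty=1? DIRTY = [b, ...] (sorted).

DIRTY = [0]

0: W B4 → L1 miss [D]
1: R B4 → L1 hit [D]
2: R B4 → L1 hit [D]
3: R B2 → L2 miss [-]
4: R B1 → L1 miss wb→B4 [-]
5: R B3 → L0 miss [-]
6: R B3 → L0 hit [-]
7: W B0 → L0 miss [D]
8: W B5 → L2 miss [D]
9: R B2 → L2 miss wb→B5 [-]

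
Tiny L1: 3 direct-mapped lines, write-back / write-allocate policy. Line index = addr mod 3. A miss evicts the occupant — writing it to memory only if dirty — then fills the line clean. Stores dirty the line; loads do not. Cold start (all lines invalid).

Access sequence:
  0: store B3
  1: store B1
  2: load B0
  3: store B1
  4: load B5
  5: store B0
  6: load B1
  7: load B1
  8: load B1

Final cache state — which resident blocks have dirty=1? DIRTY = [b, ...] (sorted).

DIRTY = [0, 1]

0: W B3 → L0 miss [D]
1: W B1 → L1 miss [D]
2: R B0 → L0 miss wb→B3 [-]
3: W B1 → L1 hit [D]
4: R B5 → L2 miss [-]
5: W B0 → L0 hit [D]
6: R B1 → L1 hit [D]
7: R B1 → L1 hit [D]
8: R B1 → L1 hit [D]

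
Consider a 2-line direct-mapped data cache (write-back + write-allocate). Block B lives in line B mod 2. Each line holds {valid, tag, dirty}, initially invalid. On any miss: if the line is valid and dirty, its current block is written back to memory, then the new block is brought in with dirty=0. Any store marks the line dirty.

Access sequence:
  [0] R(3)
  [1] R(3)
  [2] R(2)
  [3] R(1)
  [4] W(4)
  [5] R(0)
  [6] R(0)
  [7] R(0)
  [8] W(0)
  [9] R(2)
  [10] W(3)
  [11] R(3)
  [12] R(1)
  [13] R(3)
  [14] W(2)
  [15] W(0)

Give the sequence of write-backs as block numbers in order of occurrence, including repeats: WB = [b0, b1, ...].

  0 | R B3 → L1 miss [-]
  1 | R B3 → L1 hit [-]
  2 | R B2 → L0 miss [-]
  3 | R B1 → L1 miss [-]
  4 | W B4 → L0 miss [D]
  5 | R B0 → L0 miss wb→B4 [-]
  6 | R B0 → L0 hit [-]
  7 | R B0 → L0 hit [-]
  8 | W B0 → L0 hit [D]
  9 | R B2 → L0 miss wb→B0 [-]
  10 | W B3 → L1 miss [D]
  11 | R B3 → L1 hit [D]
  12 | R B1 → L1 miss wb→B3 [-]
  13 | R B3 → L1 miss [-]
  14 | W B2 → L0 hit [D]
  15 | W B0 → L0 miss wb→B2 [D]

WB = [4, 0, 3, 2]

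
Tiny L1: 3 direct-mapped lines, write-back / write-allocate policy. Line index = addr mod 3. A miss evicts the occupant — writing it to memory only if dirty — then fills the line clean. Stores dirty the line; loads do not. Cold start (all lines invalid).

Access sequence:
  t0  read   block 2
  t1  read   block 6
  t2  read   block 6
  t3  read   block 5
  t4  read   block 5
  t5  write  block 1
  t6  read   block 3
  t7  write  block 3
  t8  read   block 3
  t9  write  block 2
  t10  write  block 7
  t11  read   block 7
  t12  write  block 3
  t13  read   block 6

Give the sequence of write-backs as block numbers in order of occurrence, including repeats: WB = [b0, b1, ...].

  0 | R B2 → L2 miss [-]
  1 | R B6 → L0 miss [-]
  2 | R B6 → L0 hit [-]
  3 | R B5 → L2 miss [-]
  4 | R B5 → L2 hit [-]
  5 | W B1 → L1 miss [D]
  6 | R B3 → L0 miss [-]
  7 | W B3 → L0 hit [D]
  8 | R B3 → L0 hit [D]
  9 | W B2 → L2 miss [D]
  10 | W B7 → L1 miss wb→B1 [D]
  11 | R B7 → L1 hit [D]
  12 | W B3 → L0 hit [D]
  13 | R B6 → L0 miss wb→B3 [-]

WB = [1, 3]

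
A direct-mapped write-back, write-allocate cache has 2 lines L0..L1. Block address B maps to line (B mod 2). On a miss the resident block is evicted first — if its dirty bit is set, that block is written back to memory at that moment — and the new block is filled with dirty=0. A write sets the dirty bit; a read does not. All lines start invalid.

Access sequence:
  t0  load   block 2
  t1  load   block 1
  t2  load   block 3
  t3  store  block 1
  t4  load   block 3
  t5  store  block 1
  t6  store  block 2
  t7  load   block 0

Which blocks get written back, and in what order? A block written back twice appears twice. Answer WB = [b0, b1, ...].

0: R B2 -> L0 miss  d=-]
1: R B1 -> L1 miss  d=-]
2: R B3 -> L1 miss  d=-]
3: W B1 -> L1 miss  d=D]
4: R B3 -> L1 miss wb->B1  d=-]
5: W B1 -> L1 miss  d=D]
6: W B2 -> L0 hit  d=D]
7: R B0 -> L0 miss wb->B2  d=-]

WB = [1, 2]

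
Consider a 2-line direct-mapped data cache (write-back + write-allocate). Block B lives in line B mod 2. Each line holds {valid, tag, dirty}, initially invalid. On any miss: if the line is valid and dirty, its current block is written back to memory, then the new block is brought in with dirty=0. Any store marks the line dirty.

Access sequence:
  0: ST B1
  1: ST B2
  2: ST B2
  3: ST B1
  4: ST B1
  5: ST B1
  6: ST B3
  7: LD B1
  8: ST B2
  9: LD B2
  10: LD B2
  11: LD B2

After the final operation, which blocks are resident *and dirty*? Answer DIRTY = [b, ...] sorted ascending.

0: W B1 -> L1 miss  d=D]
1: W B2 -> L0 miss  d=D]
2: W B2 -> L0 hit  d=D]
3: W B1 -> L1 hit  d=D]
4: W B1 -> L1 hit  d=D]
5: W B1 -> L1 hit  d=D]
6: W B3 -> L1 miss wb->B1  d=D]
7: R B1 -> L1 miss wb->B3  d=-]
8: W B2 -> L0 hit  d=D]
9: R B2 -> L0 hit  d=D]
10: R B2 -> L0 hit  d=D]
11: R B2 -> L0 hit  d=D]

DIRTY = [2]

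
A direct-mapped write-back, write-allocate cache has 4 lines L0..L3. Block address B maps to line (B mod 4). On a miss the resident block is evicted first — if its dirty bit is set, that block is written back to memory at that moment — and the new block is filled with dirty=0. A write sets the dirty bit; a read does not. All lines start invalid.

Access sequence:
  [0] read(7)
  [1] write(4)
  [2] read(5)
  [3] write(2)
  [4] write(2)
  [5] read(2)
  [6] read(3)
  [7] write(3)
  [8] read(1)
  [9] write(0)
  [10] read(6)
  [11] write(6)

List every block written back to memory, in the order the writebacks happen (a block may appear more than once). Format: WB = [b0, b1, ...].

  0 | R B7 → L3 miss [-]
  1 | W B4 → L0 miss [D]
  2 | R B5 → L1 miss [-]
  3 | W B2 → L2 miss [D]
  4 | W B2 → L2 hit [D]
  5 | R B2 → L2 hit [D]
  6 | R B3 → L3 miss [-]
  7 | W B3 → L3 hit [D]
  8 | R B1 → L1 miss [-]
  9 | W B0 → L0 miss wb→B4 [D]
  10 | R B6 → L2 miss wb→B2 [-]
  11 | W B6 → L2 hit [D]

WB = [4, 2]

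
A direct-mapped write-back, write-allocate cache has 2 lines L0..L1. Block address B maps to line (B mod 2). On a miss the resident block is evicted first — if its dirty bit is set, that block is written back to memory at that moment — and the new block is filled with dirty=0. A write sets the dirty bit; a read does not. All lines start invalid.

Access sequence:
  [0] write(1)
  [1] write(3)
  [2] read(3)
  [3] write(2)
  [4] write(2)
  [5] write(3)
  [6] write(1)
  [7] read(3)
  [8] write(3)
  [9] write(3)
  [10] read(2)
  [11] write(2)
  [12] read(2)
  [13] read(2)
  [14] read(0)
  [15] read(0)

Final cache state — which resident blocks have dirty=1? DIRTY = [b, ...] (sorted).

0: W B1 → L1 miss [D]
1: W B3 → L1 miss wb→B1 [D]
2: R B3 → L1 hit [D]
3: W B2 → L0 miss [D]
4: W B2 → L0 hit [D]
5: W B3 → L1 hit [D]
6: W B1 → L1 miss wb→B3 [D]
7: R B3 → L1 miss wb→B1 [-]
8: W B3 → L1 hit [D]
9: W B3 → L1 hit [D]
10: R B2 → L0 hit [D]
11: W B2 → L0 hit [D]
12: R B2 → L0 hit [D]
13: R B2 → L0 hit [D]
14: R B0 → L0 miss wb→B2 [-]
15: R B0 → L0 hit [-]

DIRTY = [3]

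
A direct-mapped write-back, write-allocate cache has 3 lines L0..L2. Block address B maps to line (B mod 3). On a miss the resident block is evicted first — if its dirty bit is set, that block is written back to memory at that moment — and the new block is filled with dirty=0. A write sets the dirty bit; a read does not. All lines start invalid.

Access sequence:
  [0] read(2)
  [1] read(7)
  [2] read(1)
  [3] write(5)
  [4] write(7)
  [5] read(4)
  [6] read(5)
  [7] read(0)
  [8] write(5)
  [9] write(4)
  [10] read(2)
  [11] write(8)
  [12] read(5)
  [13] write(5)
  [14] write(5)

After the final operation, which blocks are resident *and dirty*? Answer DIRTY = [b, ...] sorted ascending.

DIRTY = [4, 5]

  0 | R B2 → L2 miss [-]
  1 | R B7 → L1 miss [-]
  2 | R B1 → L1 miss [-]
  3 | W B5 → L2 miss [D]
  4 | W B7 → L1 miss [D]
  5 | R B4 → L1 miss wb→B7 [-]
  6 | R B5 → L2 hit [D]
  7 | R B0 → L0 miss [-]
  8 | W B5 → L2 hit [D]
  9 | W B4 → L1 hit [D]
  10 | R B2 → L2 miss wb→B5 [-]
  11 | W B8 → L2 miss [D]
  12 | R B5 → L2 miss wb→B8 [-]
  13 | W B5 → L2 hit [D]
  14 | W B5 → L2 hit [D]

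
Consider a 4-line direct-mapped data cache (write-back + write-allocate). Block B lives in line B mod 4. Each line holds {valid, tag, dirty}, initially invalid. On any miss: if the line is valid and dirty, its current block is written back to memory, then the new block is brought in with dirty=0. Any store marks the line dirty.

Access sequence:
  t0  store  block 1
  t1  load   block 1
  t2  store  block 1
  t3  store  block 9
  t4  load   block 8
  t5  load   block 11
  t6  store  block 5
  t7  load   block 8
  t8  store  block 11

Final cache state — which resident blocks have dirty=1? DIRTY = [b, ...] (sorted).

0: W B1 -> L1 miss  d=D]
1: R B1 -> L1 hit  d=D]
2: W B1 -> L1 hit  d=D]
3: W B9 -> L1 miss wb->B1  d=D]
4: R B8 -> L0 miss  d=-]
5: R B11 -> L3 miss  d=-]
6: W B5 -> L1 miss wb->B9  d=D]
7: R B8 -> L0 hit  d=-]
8: W B11 -> L3 hit  d=D]

DIRTY = [5, 11]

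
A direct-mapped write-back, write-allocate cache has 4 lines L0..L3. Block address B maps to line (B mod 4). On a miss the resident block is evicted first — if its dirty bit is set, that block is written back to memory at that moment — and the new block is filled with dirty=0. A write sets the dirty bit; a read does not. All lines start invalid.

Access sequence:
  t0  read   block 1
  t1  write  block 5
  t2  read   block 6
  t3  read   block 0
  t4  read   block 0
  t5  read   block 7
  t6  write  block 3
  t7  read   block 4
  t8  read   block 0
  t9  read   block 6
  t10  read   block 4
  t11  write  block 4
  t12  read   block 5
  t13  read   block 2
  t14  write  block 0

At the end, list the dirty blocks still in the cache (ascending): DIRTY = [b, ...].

  0 | R B1 → L1 miss [-]
  1 | W B5 → L1 miss [D]
  2 | R B6 → L2 miss [-]
  3 | R B0 → L0 miss [-]
  4 | R B0 → L0 hit [-]
  5 | R B7 → L3 miss [-]
  6 | W B3 → L3 miss [D]
  7 | R B4 → L0 miss [-]
  8 | R B0 → L0 miss [-]
  9 | R B6 → L2 hit [-]
  10 | R B4 → L0 miss [-]
  11 | W B4 → L0 hit [D]
  12 | R B5 → L1 hit [D]
  13 | R B2 → L2 miss [-]
  14 | W B0 → L0 miss wb→B4 [D]

DIRTY = [0, 3, 5]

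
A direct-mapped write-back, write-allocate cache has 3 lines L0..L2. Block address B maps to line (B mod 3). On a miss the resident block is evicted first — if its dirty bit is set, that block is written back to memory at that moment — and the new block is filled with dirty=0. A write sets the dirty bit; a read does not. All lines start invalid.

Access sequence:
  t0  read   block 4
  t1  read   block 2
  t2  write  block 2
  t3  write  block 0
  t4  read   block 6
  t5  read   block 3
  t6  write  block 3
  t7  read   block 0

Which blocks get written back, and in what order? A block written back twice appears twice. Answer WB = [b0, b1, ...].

WB = [0, 3]

  0 | R B4 → L1 miss [-]
  1 | R B2 → L2 miss [-]
  2 | W B2 → L2 hit [D]
  3 | W B0 → L0 miss [D]
  4 | R B6 → L0 miss wb→B0 [-]
  5 | R B3 → L0 miss [-]
  6 | W B3 → L0 hit [D]
  7 | R B0 → L0 miss wb→B3 [-]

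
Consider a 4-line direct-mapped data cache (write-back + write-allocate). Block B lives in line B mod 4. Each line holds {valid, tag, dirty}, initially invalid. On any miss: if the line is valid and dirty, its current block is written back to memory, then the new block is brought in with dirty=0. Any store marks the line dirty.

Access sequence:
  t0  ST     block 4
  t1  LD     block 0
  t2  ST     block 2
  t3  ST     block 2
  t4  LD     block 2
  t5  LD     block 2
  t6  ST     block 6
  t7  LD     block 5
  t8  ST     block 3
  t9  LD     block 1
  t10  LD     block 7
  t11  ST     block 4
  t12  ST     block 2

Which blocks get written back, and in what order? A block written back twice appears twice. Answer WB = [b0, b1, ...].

0: W B4 -> L0 miss  d=D]
1: R B0 -> L0 miss wb->B4  d=-]
2: W B2 -> L2 miss  d=D]
3: W B2 -> L2 hit  d=D]
4: R B2 -> L2 hit  d=D]
5: R B2 -> L2 hit  d=D]
6: W B6 -> L2 miss wb->B2  d=D]
7: R B5 -> L1 miss  d=-]
8: W B3 -> L3 miss  d=D]
9: R B1 -> L1 miss  d=-]
10: R B7 -> L3 miss wb->B3  d=-]
11: W B4 -> L0 miss  d=D]
12: W B2 -> L2 miss wb->B6  d=D]

WB = [4, 2, 3, 6]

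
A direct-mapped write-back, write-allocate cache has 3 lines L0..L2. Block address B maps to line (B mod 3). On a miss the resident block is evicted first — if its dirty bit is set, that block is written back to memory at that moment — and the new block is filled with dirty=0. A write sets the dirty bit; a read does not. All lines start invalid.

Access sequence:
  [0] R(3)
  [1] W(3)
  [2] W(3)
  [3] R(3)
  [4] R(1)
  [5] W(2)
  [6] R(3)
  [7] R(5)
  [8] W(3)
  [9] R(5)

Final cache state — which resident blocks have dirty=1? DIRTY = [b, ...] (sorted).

  0 | R B3 → L0 miss [-]
  1 | W B3 → L0 hit [D]
  2 | W B3 → L0 hit [D]
  3 | R B3 → L0 hit [D]
  4 | R B1 → L1 miss [-]
  5 | W B2 → L2 miss [D]
  6 | R B3 → L0 hit [D]
  7 | R B5 → L2 miss wb→B2 [-]
  8 | W B3 → L0 hit [D]
  9 | R B5 → L2 hit [-]

DIRTY = [3]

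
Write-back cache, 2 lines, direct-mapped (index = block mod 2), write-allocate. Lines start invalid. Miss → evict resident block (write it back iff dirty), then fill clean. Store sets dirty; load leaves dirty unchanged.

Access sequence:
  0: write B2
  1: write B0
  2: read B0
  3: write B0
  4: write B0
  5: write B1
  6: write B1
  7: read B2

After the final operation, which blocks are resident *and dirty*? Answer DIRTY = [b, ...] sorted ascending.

DIRTY = [1]

0: W B2 → L0 miss [D]
1: W B0 → L0 miss wb→B2 [D]
2: R B0 → L0 hit [D]
3: W B0 → L0 hit [D]
4: W B0 → L0 hit [D]
5: W B1 → L1 miss [D]
6: W B1 → L1 hit [D]
7: R B2 → L0 miss wb→B0 [-]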